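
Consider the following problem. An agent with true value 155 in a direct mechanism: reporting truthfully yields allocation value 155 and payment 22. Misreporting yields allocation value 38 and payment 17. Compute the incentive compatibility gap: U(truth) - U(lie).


Step 1: U(truth) = value - payment = 155 - 22 = 133
Step 2: U(lie) = allocation - payment = 38 - 17 = 21
Step 3: IC gap = 133 - 21 = 112

112


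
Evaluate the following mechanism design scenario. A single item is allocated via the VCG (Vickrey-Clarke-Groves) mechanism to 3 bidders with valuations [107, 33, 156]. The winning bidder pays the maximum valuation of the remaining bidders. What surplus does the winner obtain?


Step 1: The winner is the agent with the highest value: agent 2 with value 156
Step 2: Values of other agents: [107, 33]
Step 3: VCG payment = max of others' values = 107
Step 4: Surplus = 156 - 107 = 49

49


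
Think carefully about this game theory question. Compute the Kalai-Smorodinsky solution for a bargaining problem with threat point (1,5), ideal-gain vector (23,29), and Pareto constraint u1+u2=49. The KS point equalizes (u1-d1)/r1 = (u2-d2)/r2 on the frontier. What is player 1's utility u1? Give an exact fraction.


Step 1: At the KS point, (u1-d1)/r1 = (u2-d2)/r2 = t and u1+u2 = 49
Step 2: u1 = d1 + r1*t and u2 = d2 + r2*t, so (d1 + r1*t) + (d2 + r2*t) = 49
Step 3: t = (49 - 1 - 5)/(23 + 29) = 43/52
Step 4: u1 = d1 + r1*t = 1 + 23 * 43/52 = 1041/52
Step 5: (Check: u2 = d2 + r2*t = 1507/52; u1+u2 = 1041/52 + 1507/52 = 49, on the frontier.)

1041/52


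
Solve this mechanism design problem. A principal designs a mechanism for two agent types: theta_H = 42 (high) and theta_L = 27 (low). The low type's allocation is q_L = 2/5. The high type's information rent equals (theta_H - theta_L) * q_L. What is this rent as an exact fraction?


Step 1: theta_H - theta_L = 42 - 27 = 15
Step 2: Information rent = (theta_H - theta_L) * q_L
Step 3: = 15 * 2/5
Step 4: = 6

6


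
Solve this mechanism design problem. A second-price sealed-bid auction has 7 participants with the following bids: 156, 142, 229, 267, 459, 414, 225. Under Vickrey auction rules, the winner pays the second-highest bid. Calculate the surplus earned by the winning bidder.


Step 1: Sort bids in descending order: 459, 414, 267, 229, 225, 156, 142
Step 2: The winning bid is the highest: 459
Step 3: The payment equals the second-highest bid: 414
Step 4: Surplus = winner's bid - payment = 459 - 414 = 45

45


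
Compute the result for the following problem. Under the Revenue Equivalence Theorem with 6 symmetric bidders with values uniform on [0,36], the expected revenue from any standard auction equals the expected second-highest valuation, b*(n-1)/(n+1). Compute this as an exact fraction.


Step 1: By Revenue Equivalence, expected revenue = b*(n-1)/(n+1)
Step 2: Substituting n = 6, b = 36
Step 3: Revenue = 36*(6-1)/(6+1) = 36*5/7
Step 4: Revenue = 180/7

180/7


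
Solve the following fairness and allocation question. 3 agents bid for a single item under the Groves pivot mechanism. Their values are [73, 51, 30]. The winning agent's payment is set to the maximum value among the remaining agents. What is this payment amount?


Step 1: The efficient winner is agent 0 with value 73
Step 2: Other agents' values: [51, 30]
Step 3: Pivot payment = max(others) = 51
Step 4: The winner pays 51

51


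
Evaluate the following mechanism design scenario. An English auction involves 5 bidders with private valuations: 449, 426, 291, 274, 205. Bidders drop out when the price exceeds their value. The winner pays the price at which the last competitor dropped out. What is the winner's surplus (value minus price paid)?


Step 1: Identify the highest value: 449
Step 2: Identify the second-highest value: 426
Step 3: The final price = second-highest value = 426
Step 4: Surplus = 449 - 426 = 23

23


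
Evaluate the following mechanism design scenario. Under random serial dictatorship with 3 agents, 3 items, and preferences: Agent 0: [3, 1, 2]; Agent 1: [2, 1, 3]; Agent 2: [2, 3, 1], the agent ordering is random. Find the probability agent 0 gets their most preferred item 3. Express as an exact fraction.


Step 1: Agent 0 wants item 3
Step 2: There are 6 possible orderings of agents
Step 3: In 5 orderings, agent 0 gets item 3
Step 4: Probability = 5/6

5/6


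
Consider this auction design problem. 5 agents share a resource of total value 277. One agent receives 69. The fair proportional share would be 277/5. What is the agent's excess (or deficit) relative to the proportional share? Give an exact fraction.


Step 1: Proportional share = 277/5
Step 2: Agent's actual allocation = 69
Step 3: Excess = 69 - 277/5 = 68/5

68/5


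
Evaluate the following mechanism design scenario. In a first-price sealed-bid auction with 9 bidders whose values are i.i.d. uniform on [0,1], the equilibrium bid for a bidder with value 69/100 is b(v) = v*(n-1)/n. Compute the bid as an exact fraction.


Step 1: The symmetric BNE bidding function is b(v) = v * (n-1) / n
Step 2: Substitute v = 69/100 and n = 9
Step 3: b = 69/100 * 8/9
Step 4: b = 46/75

46/75


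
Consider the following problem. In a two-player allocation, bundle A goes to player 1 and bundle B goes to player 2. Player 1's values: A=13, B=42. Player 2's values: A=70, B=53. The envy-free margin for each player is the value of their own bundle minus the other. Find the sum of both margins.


Step 1: Player 1's margin = v1(A) - v1(B) = 13 - 42 = -29
Step 2: Player 2's margin = v2(B) - v2(A) = 53 - 70 = -17
Step 3: Total margin = -29 + -17 = -46

-46


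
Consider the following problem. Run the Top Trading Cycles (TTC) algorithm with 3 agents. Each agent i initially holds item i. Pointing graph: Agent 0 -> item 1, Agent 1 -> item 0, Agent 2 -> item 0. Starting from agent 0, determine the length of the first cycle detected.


Step 1: Trace the pointer graph from agent 0: 0 -> 1 -> 0
Step 2: A cycle is detected when we revisit agent 0
Step 3: The cycle is: 0 -> 1 -> 0
Step 4: Cycle length = 2

2


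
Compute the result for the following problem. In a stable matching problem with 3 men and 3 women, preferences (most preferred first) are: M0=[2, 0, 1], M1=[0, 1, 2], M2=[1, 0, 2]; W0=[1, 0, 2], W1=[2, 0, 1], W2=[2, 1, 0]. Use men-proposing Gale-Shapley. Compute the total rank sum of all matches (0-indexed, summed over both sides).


Step 1: Run Gale-Shapley (men propose, women hold best offer):
  M0 proposes to W2; she accepts
  M1 proposes to W0; she accepts
  M2 proposes to W1; she accepts
Step 2: Final matching: W0-M1, W1-M2, W2-M0
Step 3: 0-indexed ranks (man's rank of his match, then woman's): 0 + 0 + 0 + 0 + 0 + 2
Step 4: Total rank sum = 2

2


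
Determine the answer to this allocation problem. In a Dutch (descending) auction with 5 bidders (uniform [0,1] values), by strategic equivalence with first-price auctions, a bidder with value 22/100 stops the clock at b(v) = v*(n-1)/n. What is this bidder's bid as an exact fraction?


Step 1: Dutch auctions are strategically equivalent to first-price auctions
Step 2: The equilibrium bid is b(v) = v*(n-1)/n
Step 3: b = 11/50 * 4/5
Step 4: b = 22/125

22/125


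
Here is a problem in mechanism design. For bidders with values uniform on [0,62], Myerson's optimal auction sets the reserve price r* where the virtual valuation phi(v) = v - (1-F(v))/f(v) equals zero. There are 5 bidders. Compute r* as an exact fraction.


Step 1: For U[0,62], F(v) = v/62 and f(v) = 1/62
Step 2: phi(v) = v - (1 - v/62)/(1/62) = v - (62 - v) = 2v - 62
Step 3: Set phi(r*) = 0: 2r* - 62 = 0
Step 4: r* = 62/2 = 31 (the number of bidders n = 5 does not enter)

31


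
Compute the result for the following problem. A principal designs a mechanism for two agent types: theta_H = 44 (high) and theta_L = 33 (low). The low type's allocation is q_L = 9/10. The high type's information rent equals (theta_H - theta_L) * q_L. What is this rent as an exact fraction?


Step 1: theta_H - theta_L = 44 - 33 = 11
Step 2: Information rent = (theta_H - theta_L) * q_L
Step 3: = 11 * 9/10
Step 4: = 99/10

99/10


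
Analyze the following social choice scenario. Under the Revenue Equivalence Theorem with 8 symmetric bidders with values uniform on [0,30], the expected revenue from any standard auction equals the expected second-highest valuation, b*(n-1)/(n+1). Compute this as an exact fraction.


Step 1: By Revenue Equivalence, expected revenue = b*(n-1)/(n+1)
Step 2: Substituting n = 8, b = 30
Step 3: Revenue = 30*(8-1)/(8+1) = 30*7/9
Step 4: Revenue = 210/9 = 70/3

70/3


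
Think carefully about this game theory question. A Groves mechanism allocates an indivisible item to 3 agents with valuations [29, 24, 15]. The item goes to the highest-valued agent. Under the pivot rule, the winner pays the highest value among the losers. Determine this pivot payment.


Step 1: The efficient winner is agent 0 with value 29
Step 2: Other agents' values: [24, 15]
Step 3: Pivot payment = max(others) = 24
Step 4: The winner pays 24

24


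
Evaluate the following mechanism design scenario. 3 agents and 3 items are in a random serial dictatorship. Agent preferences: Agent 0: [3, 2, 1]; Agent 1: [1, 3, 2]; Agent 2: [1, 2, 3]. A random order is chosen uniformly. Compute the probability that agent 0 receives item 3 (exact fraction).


Step 1: Agent 0 wants item 3
Step 2: There are 6 possible orderings of agents
Step 3: In 5 orderings, agent 0 gets item 3
Step 4: Probability = 5/6

5/6


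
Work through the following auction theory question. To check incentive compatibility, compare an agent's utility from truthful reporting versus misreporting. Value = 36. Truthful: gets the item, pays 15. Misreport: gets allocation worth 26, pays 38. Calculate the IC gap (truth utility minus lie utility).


Step 1: U(truth) = value - payment = 36 - 15 = 21
Step 2: U(lie) = allocation - payment = 26 - 38 = -12
Step 3: IC gap = 21 - (-12) = 33

33


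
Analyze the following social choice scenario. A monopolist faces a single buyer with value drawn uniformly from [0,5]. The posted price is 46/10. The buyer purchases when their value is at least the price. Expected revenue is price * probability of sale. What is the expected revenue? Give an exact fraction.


Step 1: Posted price r = 23/5, value support [0,5]
Step 2: P(v >= r) = (5 - 23/5)/5 = 2/25
Step 3: Expected revenue = r * P(v >= r) = 23/5 * 2/25
Step 4: Revenue = 46/125

46/125


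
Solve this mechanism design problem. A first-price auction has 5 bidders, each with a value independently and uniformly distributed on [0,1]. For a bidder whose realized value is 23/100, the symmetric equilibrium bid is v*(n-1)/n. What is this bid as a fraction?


Step 1: The symmetric BNE bidding function is b(v) = v * (n-1) / n
Step 2: Substitute v = 23/100 and n = 5
Step 3: b = 23/100 * 4/5
Step 4: b = 23/125

23/125


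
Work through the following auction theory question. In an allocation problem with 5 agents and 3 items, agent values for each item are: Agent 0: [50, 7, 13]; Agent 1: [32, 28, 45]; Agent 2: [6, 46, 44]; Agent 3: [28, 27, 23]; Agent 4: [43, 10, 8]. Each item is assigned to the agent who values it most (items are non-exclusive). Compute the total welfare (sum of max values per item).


Step 1: For each item, find the maximum value among all agents.
Step 2: Item 0 -> Agent 0 (value 50)
Step 3: Item 1 -> Agent 2 (value 46)
Step 4: Item 2 -> Agent 1 (value 45)
Step 5: Total welfare = 50 + 46 + 45 = 141

141


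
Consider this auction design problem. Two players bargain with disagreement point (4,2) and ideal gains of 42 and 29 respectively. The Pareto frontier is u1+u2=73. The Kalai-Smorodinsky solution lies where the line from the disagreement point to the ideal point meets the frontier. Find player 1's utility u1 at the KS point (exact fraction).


Step 1: At the KS point, (u1-d1)/r1 = (u2-d2)/r2 = t and u1+u2 = 73
Step 2: u1 = d1 + r1*t and u2 = d2 + r2*t, so (d1 + r1*t) + (d2 + r2*t) = 73
Step 3: t = (73 - 4 - 2)/(42 + 29) = 67/71
Step 4: u1 = d1 + r1*t = 4 + 42 * 67/71 = 3098/71
Step 5: (Check: u2 = d2 + r2*t = 2085/71; u1+u2 = 3098/71 + 2085/71 = 73, on the frontier.)

3098/71


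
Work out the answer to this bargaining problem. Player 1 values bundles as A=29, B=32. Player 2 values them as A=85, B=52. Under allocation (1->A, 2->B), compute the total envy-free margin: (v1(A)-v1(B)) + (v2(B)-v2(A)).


Step 1: Player 1's margin = v1(A) - v1(B) = 29 - 32 = -3
Step 2: Player 2's margin = v2(B) - v2(A) = 52 - 85 = -33
Step 3: Total margin = -3 + -33 = -36

-36


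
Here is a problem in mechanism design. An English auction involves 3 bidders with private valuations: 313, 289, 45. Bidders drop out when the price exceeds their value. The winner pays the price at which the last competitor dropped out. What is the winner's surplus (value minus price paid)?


Step 1: Identify the highest value: 313
Step 2: Identify the second-highest value: 289
Step 3: The final price = second-highest value = 289
Step 4: Surplus = 313 - 289 = 24

24


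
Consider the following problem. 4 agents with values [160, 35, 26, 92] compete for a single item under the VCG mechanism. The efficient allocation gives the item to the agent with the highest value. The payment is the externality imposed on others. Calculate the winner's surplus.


Step 1: The winner is the agent with the highest value: agent 0 with value 160
Step 2: Values of other agents: [35, 26, 92]
Step 3: VCG payment = max of others' values = 92
Step 4: Surplus = 160 - 92 = 68

68


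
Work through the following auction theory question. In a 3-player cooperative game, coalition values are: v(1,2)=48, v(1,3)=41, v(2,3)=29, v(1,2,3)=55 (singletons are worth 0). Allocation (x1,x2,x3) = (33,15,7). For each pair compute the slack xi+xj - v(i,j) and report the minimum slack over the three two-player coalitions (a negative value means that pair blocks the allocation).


Step 1: Slack for coalition (1,2): x1+x2 - v12 = 48 - 48 = 0
Step 2: Slack for coalition (1,3): x1+x3 - v13 = 40 - 41 = -1
Step 3: Slack for coalition (2,3): x2+x3 - v23 = 22 - 29 = -7
Step 4: Minimum slack = min(0, -1, -7) = -7, attained by (2,3); coalition (2,3) can block (slack < 0), so the allocation is not in the core

-7


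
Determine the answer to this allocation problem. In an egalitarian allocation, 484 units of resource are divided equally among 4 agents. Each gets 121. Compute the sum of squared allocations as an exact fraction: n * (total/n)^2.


Step 1: Each agent's share = 484/4 = 121
Step 2: Square of each share = (121)^2 = 14641
Step 3: Sum of squares = 4 * 14641 = 58564

58564


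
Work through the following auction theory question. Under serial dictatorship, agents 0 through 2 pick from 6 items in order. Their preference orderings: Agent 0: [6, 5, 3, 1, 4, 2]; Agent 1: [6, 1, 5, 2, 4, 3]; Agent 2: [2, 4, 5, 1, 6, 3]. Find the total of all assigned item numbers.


Step 1: Agent 0 picks item 6
Step 2: Agent 1 picks item 1
Step 3: Agent 2 picks item 2
Step 4: Sum = 6 + 1 + 2 = 9

9


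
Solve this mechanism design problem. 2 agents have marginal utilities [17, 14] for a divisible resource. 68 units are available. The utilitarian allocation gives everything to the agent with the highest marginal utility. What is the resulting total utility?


Step 1: The marginal utilities are [17, 14]
Step 2: The highest marginal utility is 17
Step 3: All 68 units go to that agent
Step 4: Total utility = 17 * 68 = 1156

1156


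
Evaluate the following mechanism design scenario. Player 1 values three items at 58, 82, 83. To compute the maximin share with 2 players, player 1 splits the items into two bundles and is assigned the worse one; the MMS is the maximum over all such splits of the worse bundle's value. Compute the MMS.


Step 1: Item values = 58, 82, 83
Step 2: Enumerate all 2-bundle partitions and take the smaller bundle:
  Partition 1: {58} vs {82,83} -> bundles 58, 165; min = 58
  Partition 2: {82} vs {58,83} -> bundles 82, 141; min = 82
  Partition 3: {83} vs {58,82} -> bundles 83, 140; min = 83
Step 3: MMS = max(58, 82, 83) = 83

83


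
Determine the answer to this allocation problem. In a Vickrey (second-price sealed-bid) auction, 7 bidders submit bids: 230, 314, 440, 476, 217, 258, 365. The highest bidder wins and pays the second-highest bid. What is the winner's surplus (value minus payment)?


Step 1: Sort bids in descending order: 476, 440, 365, 314, 258, 230, 217
Step 2: The winning bid is the highest: 476
Step 3: The payment equals the second-highest bid: 440
Step 4: Surplus = winner's bid - payment = 476 - 440 = 36

36


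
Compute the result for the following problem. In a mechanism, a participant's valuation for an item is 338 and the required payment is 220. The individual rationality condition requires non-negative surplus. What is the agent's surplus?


Step 1: Surplus = value - payment = 338 - 220 = 118
Step 2: IR is satisfied (surplus >= 0)

118


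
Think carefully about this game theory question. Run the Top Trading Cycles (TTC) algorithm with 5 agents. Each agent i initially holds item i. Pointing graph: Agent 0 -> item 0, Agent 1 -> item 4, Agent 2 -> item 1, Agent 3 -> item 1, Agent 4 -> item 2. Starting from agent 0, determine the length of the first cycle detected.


Step 1: Trace the pointer graph from agent 0: 0 -> 0
Step 2: A cycle is detected when we revisit agent 0
Step 3: The cycle is: 0 -> 0
Step 4: Cycle length = 1

1


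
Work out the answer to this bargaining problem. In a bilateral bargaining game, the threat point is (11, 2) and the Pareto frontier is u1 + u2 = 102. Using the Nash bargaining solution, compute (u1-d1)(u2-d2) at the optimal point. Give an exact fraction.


Step 1: The Nash solution splits surplus symmetrically above the disagreement point
Step 2: u1 = (total + d1 - d2)/2 = (102 + 11 - 2)/2 = 111/2
Step 3: u2 = (total - d1 + d2)/2 = (102 - 11 + 2)/2 = 93/2
Step 4: Nash product = (111/2 - 11) * (93/2 - 2)
Step 5: = 89/2 * 89/2 = 7921/4

7921/4


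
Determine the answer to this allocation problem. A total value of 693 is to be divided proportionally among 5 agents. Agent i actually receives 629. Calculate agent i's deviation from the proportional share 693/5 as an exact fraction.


Step 1: Proportional share = 693/5
Step 2: Agent's actual allocation = 629
Step 3: Excess = 629 - 693/5 = 2452/5

2452/5


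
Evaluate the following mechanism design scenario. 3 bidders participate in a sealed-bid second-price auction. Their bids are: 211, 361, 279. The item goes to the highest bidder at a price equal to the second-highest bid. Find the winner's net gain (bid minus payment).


Step 1: Sort bids in descending order: 361, 279, 211
Step 2: The winning bid is the highest: 361
Step 3: The payment equals the second-highest bid: 279
Step 4: Surplus = winner's bid - payment = 361 - 279 = 82

82


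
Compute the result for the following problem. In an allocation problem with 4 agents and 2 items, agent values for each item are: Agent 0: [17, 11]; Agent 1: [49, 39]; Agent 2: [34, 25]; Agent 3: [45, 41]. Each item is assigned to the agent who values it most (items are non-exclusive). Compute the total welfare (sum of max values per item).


Step 1: For each item, find the maximum value among all agents.
Step 2: Item 0 -> Agent 1 (value 49)
Step 3: Item 1 -> Agent 3 (value 41)
Step 4: Total welfare = 49 + 41 = 90

90


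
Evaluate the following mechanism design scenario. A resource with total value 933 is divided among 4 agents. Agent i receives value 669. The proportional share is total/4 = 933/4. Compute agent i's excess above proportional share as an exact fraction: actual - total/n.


Step 1: Proportional share = 933/4
Step 2: Agent's actual allocation = 669
Step 3: Excess = 669 - 933/4 = 1743/4

1743/4


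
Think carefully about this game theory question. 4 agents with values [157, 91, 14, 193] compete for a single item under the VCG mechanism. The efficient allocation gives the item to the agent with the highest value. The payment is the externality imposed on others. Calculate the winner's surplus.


Step 1: The winner is the agent with the highest value: agent 3 with value 193
Step 2: Values of other agents: [157, 91, 14]
Step 3: VCG payment = max of others' values = 157
Step 4: Surplus = 193 - 157 = 36

36


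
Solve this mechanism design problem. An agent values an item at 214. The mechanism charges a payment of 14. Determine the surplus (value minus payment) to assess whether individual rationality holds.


Step 1: Surplus = value - payment = 214 - 14 = 200
Step 2: IR is satisfied (surplus >= 0)

200


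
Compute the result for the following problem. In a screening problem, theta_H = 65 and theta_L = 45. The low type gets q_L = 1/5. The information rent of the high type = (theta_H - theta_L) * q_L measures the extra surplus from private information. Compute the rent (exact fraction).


Step 1: theta_H - theta_L = 65 - 45 = 20
Step 2: Information rent = (theta_H - theta_L) * q_L
Step 3: = 20 * 1/5
Step 4: = 4

4


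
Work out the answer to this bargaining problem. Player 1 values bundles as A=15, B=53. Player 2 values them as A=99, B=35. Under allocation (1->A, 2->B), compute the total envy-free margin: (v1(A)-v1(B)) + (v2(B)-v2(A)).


Step 1: Player 1's margin = v1(A) - v1(B) = 15 - 53 = -38
Step 2: Player 2's margin = v2(B) - v2(A) = 35 - 99 = -64
Step 3: Total margin = -38 + -64 = -102

-102


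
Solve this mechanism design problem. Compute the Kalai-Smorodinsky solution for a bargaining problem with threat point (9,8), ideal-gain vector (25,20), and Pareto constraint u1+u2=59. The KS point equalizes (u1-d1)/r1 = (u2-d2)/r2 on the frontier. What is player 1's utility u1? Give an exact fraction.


Step 1: At the KS point, (u1-d1)/r1 = (u2-d2)/r2 = t and u1+u2 = 59
Step 2: u1 = d1 + r1*t and u2 = d2 + r2*t, so (d1 + r1*t) + (d2 + r2*t) = 59
Step 3: t = (59 - 9 - 8)/(25 + 20) = 42/45 = 14/15
Step 4: u1 = d1 + r1*t = 9 + 25 * 14/15 = 97/3
Step 5: (Check: u2 = d2 + r2*t = 80/3; u1+u2 = 97/3 + 80/3 = 59, on the frontier.)

97/3


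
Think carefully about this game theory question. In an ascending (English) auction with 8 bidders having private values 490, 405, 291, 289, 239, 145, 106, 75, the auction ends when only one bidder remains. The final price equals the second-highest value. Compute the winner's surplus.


Step 1: Identify the highest value: 490
Step 2: Identify the second-highest value: 405
Step 3: The final price = second-highest value = 405
Step 4: Surplus = 490 - 405 = 85

85


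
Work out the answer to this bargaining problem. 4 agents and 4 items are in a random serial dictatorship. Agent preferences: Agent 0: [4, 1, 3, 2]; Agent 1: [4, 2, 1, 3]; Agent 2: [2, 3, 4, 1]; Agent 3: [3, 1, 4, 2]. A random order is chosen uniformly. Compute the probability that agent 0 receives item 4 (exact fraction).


Step 1: Agent 0 wants item 4
Step 2: There are 24 possible orderings of agents
Step 3: In 12 orderings, agent 0 gets item 4
Step 4: Probability = 12/24 = 1/2

1/2


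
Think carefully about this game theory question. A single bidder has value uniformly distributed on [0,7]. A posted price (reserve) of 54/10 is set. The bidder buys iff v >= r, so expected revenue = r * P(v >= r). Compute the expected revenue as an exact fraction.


Step 1: Posted price r = 27/5, value support [0,7]
Step 2: P(v >= r) = (7 - 27/5)/7 = 8/35
Step 3: Expected revenue = r * P(v >= r) = 27/5 * 8/35
Step 4: Revenue = 216/175

216/175


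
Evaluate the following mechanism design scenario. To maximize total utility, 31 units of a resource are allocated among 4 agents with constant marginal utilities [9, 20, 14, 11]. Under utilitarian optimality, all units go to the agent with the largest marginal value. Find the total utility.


Step 1: The marginal utilities are [9, 20, 14, 11]
Step 2: The highest marginal utility is 20
Step 3: All 31 units go to that agent
Step 4: Total utility = 20 * 31 = 620

620


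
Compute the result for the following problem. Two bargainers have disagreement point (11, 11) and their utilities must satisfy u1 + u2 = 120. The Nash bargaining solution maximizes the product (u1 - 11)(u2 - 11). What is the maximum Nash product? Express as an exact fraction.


Step 1: The Nash solution splits surplus symmetrically above the disagreement point
Step 2: u1 = (total + d1 - d2)/2 = (120 + 11 - 11)/2 = 60
Step 3: u2 = (total - d1 + d2)/2 = (120 - 11 + 11)/2 = 60
Step 4: Nash product = (60 - 11) * (60 - 11)
Step 5: = 49 * 49 = 2401

2401


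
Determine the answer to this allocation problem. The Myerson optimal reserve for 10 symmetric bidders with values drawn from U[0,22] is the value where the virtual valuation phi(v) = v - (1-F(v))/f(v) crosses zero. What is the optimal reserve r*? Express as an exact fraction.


Step 1: For U[0,22], F(v) = v/22 and f(v) = 1/22
Step 2: phi(v) = v - (1 - v/22)/(1/22) = v - (22 - v) = 2v - 22
Step 3: Set phi(r*) = 0: 2r* - 22 = 0
Step 4: r* = 22/2 = 11 (the number of bidders n = 10 does not enter)

11


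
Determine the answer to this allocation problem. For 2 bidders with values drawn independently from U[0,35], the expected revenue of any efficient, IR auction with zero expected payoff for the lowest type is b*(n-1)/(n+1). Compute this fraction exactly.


Step 1: By Revenue Equivalence, expected revenue = b*(n-1)/(n+1)
Step 2: Substituting n = 2, b = 35
Step 3: Revenue = 35*(2-1)/(2+1) = 35*1/3
Step 4: Revenue = 35/3

35/3


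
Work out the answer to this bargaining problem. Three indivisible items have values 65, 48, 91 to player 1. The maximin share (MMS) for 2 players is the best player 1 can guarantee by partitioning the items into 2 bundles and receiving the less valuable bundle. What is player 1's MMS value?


Step 1: Item values = 65, 48, 91
Step 2: Enumerate all 2-bundle partitions and take the smaller bundle:
  Partition 1: {65} vs {48,91} -> bundles 65, 139; min = 65
  Partition 2: {48} vs {65,91} -> bundles 48, 156; min = 48
  Partition 3: {91} vs {65,48} -> bundles 91, 113; min = 91
Step 3: MMS = max(65, 48, 91) = 91

91


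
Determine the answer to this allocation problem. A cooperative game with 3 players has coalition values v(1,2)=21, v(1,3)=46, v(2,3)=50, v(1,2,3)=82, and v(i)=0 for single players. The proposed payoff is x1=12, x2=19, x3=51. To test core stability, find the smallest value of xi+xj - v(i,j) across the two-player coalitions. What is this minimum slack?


Step 1: Slack for coalition (1,2): x1+x2 - v12 = 31 - 21 = 10
Step 2: Slack for coalition (1,3): x1+x3 - v13 = 63 - 46 = 17
Step 3: Slack for coalition (2,3): x2+x3 - v23 = 70 - 50 = 20
Step 4: Minimum slack = min(10, 17, 20) = 10, attained by (1,2); no pair can gain by deviating, so the allocation is in the core

10


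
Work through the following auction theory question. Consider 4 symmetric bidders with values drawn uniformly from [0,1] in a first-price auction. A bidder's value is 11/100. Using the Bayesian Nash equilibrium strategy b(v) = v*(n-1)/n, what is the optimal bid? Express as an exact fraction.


Step 1: The symmetric BNE bidding function is b(v) = v * (n-1) / n
Step 2: Substitute v = 11/100 and n = 4
Step 3: b = 11/100 * 3/4
Step 4: b = 33/400

33/400


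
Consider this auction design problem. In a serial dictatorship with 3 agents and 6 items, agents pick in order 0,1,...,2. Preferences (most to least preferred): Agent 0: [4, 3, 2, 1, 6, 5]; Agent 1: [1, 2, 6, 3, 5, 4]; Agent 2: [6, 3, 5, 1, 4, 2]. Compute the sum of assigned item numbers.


Step 1: Agent 0 picks item 4
Step 2: Agent 1 picks item 1
Step 3: Agent 2 picks item 6
Step 4: Sum = 4 + 1 + 6 = 11

11


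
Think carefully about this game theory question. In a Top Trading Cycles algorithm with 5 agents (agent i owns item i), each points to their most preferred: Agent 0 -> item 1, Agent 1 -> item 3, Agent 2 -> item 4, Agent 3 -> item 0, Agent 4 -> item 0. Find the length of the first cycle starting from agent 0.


Step 1: Trace the pointer graph from agent 0: 0 -> 1 -> 3 -> 0
Step 2: A cycle is detected when we revisit agent 0
Step 3: The cycle is: 0 -> 1 -> 3 -> 0
Step 4: Cycle length = 3

3


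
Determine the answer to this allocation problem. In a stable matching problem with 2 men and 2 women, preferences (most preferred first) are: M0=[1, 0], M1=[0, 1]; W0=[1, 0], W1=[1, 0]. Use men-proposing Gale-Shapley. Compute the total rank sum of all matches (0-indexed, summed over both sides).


Step 1: Run Gale-Shapley (men propose, women hold best offer):
  M0 proposes to W1; she accepts
  M1 proposes to W0; she accepts
Step 2: Final matching: W0-M1, W1-M0
Step 3: 0-indexed ranks (man's rank of his match, then woman's): 0 + 0 + 0 + 1
Step 4: Total rank sum = 1

1


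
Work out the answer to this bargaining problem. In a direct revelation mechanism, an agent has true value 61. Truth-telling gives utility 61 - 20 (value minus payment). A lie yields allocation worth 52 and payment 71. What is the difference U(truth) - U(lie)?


Step 1: U(truth) = value - payment = 61 - 20 = 41
Step 2: U(lie) = allocation - payment = 52 - 71 = -19
Step 3: IC gap = 41 - (-19) = 60

60


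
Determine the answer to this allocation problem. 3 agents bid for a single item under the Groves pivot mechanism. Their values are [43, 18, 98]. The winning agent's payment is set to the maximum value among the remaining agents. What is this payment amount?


Step 1: The efficient winner is agent 2 with value 98
Step 2: Other agents' values: [43, 18]
Step 3: Pivot payment = max(others) = 43
Step 4: The winner pays 43

43


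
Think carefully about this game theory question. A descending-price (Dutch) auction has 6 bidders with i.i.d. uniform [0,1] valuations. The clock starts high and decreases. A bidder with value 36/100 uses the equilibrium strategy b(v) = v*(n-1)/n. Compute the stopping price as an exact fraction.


Step 1: Dutch auctions are strategically equivalent to first-price auctions
Step 2: The equilibrium bid is b(v) = v*(n-1)/n
Step 3: b = 9/25 * 5/6
Step 4: b = 3/10

3/10


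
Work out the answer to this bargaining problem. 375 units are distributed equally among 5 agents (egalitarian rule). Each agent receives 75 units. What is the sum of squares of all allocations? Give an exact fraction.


Step 1: Each agent's share = 375/5 = 75
Step 2: Square of each share = (75)^2 = 5625
Step 3: Sum of squares = 5 * 5625 = 28125

28125


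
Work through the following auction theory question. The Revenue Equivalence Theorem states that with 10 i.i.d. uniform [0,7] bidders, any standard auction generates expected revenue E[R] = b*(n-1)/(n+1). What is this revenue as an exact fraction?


Step 1: By Revenue Equivalence, expected revenue = b*(n-1)/(n+1)
Step 2: Substituting n = 10, b = 7
Step 3: Revenue = 7*(10-1)/(10+1) = 7*9/11
Step 4: Revenue = 63/11

63/11


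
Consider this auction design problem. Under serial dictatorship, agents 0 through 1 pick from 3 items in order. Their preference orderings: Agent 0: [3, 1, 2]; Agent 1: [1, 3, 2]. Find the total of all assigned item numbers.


Step 1: Agent 0 picks item 3
Step 2: Agent 1 picks item 1
Step 3: Sum = 3 + 1 = 4

4


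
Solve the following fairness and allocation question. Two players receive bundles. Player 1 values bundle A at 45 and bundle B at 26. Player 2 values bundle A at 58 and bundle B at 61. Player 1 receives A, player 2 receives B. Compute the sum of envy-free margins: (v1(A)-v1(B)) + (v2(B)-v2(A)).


Step 1: Player 1's margin = v1(A) - v1(B) = 45 - 26 = 19
Step 2: Player 2's margin = v2(B) - v2(A) = 61 - 58 = 3
Step 3: Total margin = 19 + 3 = 22

22


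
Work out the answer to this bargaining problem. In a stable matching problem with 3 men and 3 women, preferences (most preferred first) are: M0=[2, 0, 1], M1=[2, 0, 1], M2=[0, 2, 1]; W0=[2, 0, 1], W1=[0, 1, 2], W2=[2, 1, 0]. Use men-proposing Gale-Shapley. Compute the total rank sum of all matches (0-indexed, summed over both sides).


Step 1: Run Gale-Shapley (men propose, women hold best offer):
  M0 proposes to W2; she accepts
  M1 proposes to W2; she switches from M0
  M2 proposes to W0; she accepts
  M0 proposes to W0; rejected
  M0 proposes to W1; she accepts
Step 2: Final matching: W0-M2, W1-M0, W2-M1
Step 3: 0-indexed ranks (man's rank of his match, then woman's): 0 + 0 + 2 + 0 + 0 + 1
Step 4: Total rank sum = 3

3


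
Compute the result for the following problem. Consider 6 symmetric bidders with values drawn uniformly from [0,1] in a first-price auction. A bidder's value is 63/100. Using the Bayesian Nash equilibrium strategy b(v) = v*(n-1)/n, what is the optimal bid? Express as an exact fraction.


Step 1: The symmetric BNE bidding function is b(v) = v * (n-1) / n
Step 2: Substitute v = 63/100 and n = 6
Step 3: b = 63/100 * 5/6
Step 4: b = 21/40

21/40


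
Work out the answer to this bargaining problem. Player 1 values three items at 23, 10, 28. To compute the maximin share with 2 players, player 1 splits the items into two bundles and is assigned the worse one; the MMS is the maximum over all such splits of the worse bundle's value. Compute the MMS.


Step 1: Item values = 23, 10, 28
Step 2: Enumerate all 2-bundle partitions and take the smaller bundle:
  Partition 1: {23} vs {10,28} -> bundles 23, 38; min = 23
  Partition 2: {10} vs {23,28} -> bundles 10, 51; min = 10
  Partition 3: {28} vs {23,10} -> bundles 28, 33; min = 28
Step 3: MMS = max(23, 10, 28) = 28

28


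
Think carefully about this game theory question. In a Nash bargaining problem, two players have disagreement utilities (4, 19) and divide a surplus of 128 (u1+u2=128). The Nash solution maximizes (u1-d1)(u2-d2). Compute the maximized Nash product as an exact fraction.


Step 1: The Nash solution splits surplus symmetrically above the disagreement point
Step 2: u1 = (total + d1 - d2)/2 = (128 + 4 - 19)/2 = 113/2
Step 3: u2 = (total - d1 + d2)/2 = (128 - 4 + 19)/2 = 143/2
Step 4: Nash product = (113/2 - 4) * (143/2 - 19)
Step 5: = 105/2 * 105/2 = 11025/4

11025/4


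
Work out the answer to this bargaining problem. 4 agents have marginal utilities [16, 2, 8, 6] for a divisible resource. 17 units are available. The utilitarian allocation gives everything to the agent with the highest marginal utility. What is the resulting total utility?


Step 1: The marginal utilities are [16, 2, 8, 6]
Step 2: The highest marginal utility is 16
Step 3: All 17 units go to that agent
Step 4: Total utility = 16 * 17 = 272

272


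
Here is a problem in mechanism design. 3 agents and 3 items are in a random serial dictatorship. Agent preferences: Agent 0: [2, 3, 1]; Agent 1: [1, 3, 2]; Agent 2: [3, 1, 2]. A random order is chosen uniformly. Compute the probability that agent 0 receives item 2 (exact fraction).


Step 1: Agent 0 wants item 2
Step 2: There are 6 possible orderings of agents
Step 3: In 6 orderings, agent 0 gets item 2
Step 4: Probability = 6/6 = 1

1


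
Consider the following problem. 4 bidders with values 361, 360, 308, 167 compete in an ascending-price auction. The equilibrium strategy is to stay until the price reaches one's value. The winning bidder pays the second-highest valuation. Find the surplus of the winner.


Step 1: Identify the highest value: 361
Step 2: Identify the second-highest value: 360
Step 3: The final price = second-highest value = 360
Step 4: Surplus = 361 - 360 = 1

1


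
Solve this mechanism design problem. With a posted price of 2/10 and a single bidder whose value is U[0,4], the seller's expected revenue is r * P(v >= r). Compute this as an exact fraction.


Step 1: Posted price r = 1/5, value support [0,4]
Step 2: P(v >= r) = (4 - 1/5)/4 = 19/20
Step 3: Expected revenue = r * P(v >= r) = 1/5 * 19/20
Step 4: Revenue = 19/100

19/100


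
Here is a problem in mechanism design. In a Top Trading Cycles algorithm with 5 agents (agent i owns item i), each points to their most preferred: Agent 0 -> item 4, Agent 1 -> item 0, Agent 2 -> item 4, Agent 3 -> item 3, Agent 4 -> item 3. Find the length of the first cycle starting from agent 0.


Step 1: Trace the pointer graph from agent 0: 0 -> 4 -> 3 -> 3
Step 2: A cycle is detected when we revisit agent 3
Step 3: The cycle is: 3 -> 3
Step 4: Cycle length = 1

1


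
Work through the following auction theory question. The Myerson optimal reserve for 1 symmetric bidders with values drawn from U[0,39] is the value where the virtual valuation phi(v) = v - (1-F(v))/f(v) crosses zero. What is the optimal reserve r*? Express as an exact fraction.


Step 1: For U[0,39], F(v) = v/39 and f(v) = 1/39
Step 2: phi(v) = v - (1 - v/39)/(1/39) = v - (39 - v) = 2v - 39
Step 3: Set phi(r*) = 0: 2r* - 39 = 0
Step 4: r* = 39/2 (the number of bidders n = 1 does not enter)

39/2


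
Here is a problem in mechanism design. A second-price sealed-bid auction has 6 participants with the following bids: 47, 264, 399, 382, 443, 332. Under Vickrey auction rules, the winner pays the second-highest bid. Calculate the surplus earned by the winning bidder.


Step 1: Sort bids in descending order: 443, 399, 382, 332, 264, 47
Step 2: The winning bid is the highest: 443
Step 3: The payment equals the second-highest bid: 399
Step 4: Surplus = winner's bid - payment = 443 - 399 = 44

44


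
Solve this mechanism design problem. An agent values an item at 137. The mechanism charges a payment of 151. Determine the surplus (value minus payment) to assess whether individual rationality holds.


Step 1: Surplus = value - payment = 137 - 151 = -14
Step 2: IR is violated (surplus < 0)

-14


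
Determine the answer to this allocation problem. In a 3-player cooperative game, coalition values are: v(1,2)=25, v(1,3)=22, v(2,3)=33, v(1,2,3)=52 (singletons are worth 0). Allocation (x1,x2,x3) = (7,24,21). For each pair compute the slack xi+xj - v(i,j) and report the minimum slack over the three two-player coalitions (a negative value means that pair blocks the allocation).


Step 1: Slack for coalition (1,2): x1+x2 - v12 = 31 - 25 = 6
Step 2: Slack for coalition (1,3): x1+x3 - v13 = 28 - 22 = 6
Step 3: Slack for coalition (2,3): x2+x3 - v23 = 45 - 33 = 12
Step 4: Minimum slack = min(6, 6, 12) = 6, attained by (1,2) and (1,3); no pair can gain by deviating, so the allocation is in the core

6


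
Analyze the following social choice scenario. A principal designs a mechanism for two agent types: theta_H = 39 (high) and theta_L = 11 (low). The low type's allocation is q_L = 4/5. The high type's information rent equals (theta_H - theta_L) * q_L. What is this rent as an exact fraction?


Step 1: theta_H - theta_L = 39 - 11 = 28
Step 2: Information rent = (theta_H - theta_L) * q_L
Step 3: = 28 * 4/5
Step 4: = 112/5

112/5


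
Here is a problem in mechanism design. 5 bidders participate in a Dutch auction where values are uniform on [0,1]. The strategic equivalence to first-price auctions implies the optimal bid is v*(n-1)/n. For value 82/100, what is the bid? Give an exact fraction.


Step 1: Dutch auctions are strategically equivalent to first-price auctions
Step 2: The equilibrium bid is b(v) = v*(n-1)/n
Step 3: b = 41/50 * 4/5
Step 4: b = 82/125

82/125


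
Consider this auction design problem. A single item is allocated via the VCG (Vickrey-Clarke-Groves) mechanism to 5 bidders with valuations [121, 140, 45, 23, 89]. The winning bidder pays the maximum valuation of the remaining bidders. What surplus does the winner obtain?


Step 1: The winner is the agent with the highest value: agent 1 with value 140
Step 2: Values of other agents: [121, 45, 23, 89]
Step 3: VCG payment = max of others' values = 121
Step 4: Surplus = 140 - 121 = 19

19


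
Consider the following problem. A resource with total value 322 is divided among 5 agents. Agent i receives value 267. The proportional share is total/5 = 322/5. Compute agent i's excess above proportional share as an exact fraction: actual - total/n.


Step 1: Proportional share = 322/5
Step 2: Agent's actual allocation = 267
Step 3: Excess = 267 - 322/5 = 1013/5

1013/5
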